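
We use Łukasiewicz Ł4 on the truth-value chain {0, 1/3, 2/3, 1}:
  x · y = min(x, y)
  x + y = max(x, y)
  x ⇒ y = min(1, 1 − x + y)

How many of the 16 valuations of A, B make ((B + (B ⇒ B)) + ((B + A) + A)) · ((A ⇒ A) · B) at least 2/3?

A = 0, B = 0 ↦ 0  <
A = 0, B = 1/3 ↦ 1/3  <
A = 0, B = 2/3 ↦ 2/3  ≥
A = 0, B = 1 ↦ 1  ≥
A = 1/3, B = 0 ↦ 0  <
A = 1/3, B = 1/3 ↦ 1/3  <
A = 1/3, B = 2/3 ↦ 2/3  ≥
A = 1/3, B = 1 ↦ 1  ≥
A = 2/3, B = 0 ↦ 0  <
A = 2/3, B = 1/3 ↦ 1/3  <
A = 2/3, B = 2/3 ↦ 2/3  ≥
A = 2/3, B = 1 ↦ 1  ≥
A = 1, B = 0 ↦ 0  <
A = 1, B = 1/3 ↦ 1/3  <
A = 1, B = 2/3 ↦ 2/3  ≥
A = 1, B = 1 ↦ 1  ≥
So 8 of the 16 assignments meet the threshold.

8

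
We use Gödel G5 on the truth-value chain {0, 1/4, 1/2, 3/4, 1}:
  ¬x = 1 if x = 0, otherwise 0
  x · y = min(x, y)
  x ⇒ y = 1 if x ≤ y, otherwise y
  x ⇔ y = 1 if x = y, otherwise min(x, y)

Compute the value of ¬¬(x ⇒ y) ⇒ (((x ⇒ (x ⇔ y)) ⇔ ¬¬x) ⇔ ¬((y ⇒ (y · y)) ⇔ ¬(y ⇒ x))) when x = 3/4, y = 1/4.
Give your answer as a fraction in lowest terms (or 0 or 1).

x ⇒ y = 3/4 ⇒ 1/4 = 1/4
¬(x ⇒ y) = ¬1/4 = 0
¬¬(x ⇒ y) = ¬0 = 1
x ⇔ y = 3/4 ⇔ 1/4 = 1/4
x ⇒ (x ⇔ y) = 3/4 ⇒ 1/4 = 1/4
¬x = ¬3/4 = 0
¬¬x = ¬0 = 1
(x ⇒ (x ⇔ y)) ⇔ ¬¬x = 1/4 ⇔ 1 = 1/4
y · y = 1/4 · 1/4 = 1/4
y ⇒ (y · y) = 1/4 ⇒ 1/4 = 1
y ⇒ x = 1/4 ⇒ 3/4 = 1
¬(y ⇒ x) = ¬1 = 0
(y ⇒ (y · y)) ⇔ ¬(y ⇒ x) = 1 ⇔ 0 = 0
¬((y ⇒ (y · y)) ⇔ ¬(y ⇒ x)) = ¬0 = 1
((x ⇒ (x ⇔ y)) ⇔ ¬¬x) ⇔ ¬((y ⇒ (y · y)) ⇔ ¬(y ⇒ x)) = 1/4 ⇔ 1 = 1/4
¬¬(x ⇒ y) ⇒ (((x ⇒ (x ⇔ y)) ⇔ ¬¬x) ⇔ ¬((y ⇒ (y · y)) ⇔ ¬(y ⇒ x))) = 1 ⇒ 1/4 = 1/4

1/4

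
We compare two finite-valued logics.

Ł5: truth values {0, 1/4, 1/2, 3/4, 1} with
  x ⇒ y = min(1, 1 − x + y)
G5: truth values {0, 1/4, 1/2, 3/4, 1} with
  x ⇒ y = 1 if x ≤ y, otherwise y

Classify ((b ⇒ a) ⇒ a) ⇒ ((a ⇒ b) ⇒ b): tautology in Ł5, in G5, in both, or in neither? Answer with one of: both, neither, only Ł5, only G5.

only Ł5

In Ł5: every assignment gives 1 — tautology.
In G5: at a = 0, b = 1/4 the value is 1/4 — not a tautology.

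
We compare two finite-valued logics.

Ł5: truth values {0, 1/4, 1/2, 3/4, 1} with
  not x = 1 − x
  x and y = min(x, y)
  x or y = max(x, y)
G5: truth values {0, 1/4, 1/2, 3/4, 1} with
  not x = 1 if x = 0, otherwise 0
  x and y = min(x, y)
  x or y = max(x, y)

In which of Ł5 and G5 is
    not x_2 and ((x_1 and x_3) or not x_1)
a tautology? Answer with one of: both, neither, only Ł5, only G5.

In Ł5: at x_1 = 0, x_2 = 1/4, x_3 = 0 the value is 3/4 — not a tautology.
In G5: at x_1 = 0, x_2 = 1/4, x_3 = 0 the value is 0 — not a tautology.

neither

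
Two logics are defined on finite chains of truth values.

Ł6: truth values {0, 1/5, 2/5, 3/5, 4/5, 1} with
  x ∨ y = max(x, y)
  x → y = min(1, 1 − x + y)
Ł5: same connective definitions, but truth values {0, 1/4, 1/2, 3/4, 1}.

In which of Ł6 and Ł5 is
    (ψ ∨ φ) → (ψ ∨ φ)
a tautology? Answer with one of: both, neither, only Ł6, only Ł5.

both

In Ł6: every assignment gives 1 — tautology.
In Ł5: every assignment gives 1 — tautology.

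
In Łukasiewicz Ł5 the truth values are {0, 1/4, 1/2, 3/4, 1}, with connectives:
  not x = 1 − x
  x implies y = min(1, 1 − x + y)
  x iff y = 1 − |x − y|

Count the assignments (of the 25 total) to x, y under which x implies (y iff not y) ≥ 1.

value 1: 13 assignments (counts)
value 3/4: 4 assignments
value 1/2: 4 assignments
value 1/4: 2 assignments
value 0: 2 assignments
So 13 of the 25 assignments meet the threshold.

13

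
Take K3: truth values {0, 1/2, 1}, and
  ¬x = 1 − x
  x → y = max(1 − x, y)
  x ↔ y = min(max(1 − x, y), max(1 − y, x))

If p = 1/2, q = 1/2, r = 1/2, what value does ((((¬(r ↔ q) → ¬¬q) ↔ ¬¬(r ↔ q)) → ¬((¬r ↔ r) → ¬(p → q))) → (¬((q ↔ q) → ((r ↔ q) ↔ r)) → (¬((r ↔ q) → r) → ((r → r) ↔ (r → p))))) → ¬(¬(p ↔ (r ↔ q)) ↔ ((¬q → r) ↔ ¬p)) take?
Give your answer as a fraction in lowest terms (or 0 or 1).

1/2

r ↔ q = 1/2 ↔ 1/2 = 1/2
¬(r ↔ q) = ¬1/2 = 1/2
¬q = ¬1/2 = 1/2
¬¬q = ¬1/2 = 1/2
¬(r ↔ q) → ¬¬q = 1/2 → 1/2 = 1/2
r ↔ q = 1/2 ↔ 1/2 = 1/2
¬(r ↔ q) = ¬1/2 = 1/2
¬¬(r ↔ q) = ¬1/2 = 1/2
(¬(r ↔ q) → ¬¬q) ↔ ¬¬(r ↔ q) = 1/2 ↔ 1/2 = 1/2
¬r = ¬1/2 = 1/2
¬r ↔ r = 1/2 ↔ 1/2 = 1/2
p → q = 1/2 → 1/2 = 1/2
¬(p → q) = ¬1/2 = 1/2
(¬r ↔ r) → ¬(p → q) = 1/2 → 1/2 = 1/2
¬((¬r ↔ r) → ¬(p → q)) = ¬1/2 = 1/2
((¬(r ↔ q) → ¬¬q) ↔ ¬¬(r ↔ q)) → ¬((¬r ↔ r) → ¬(p → q)) = 1/2 → 1/2 = 1/2
q ↔ q = 1/2 ↔ 1/2 = 1/2
r ↔ q = 1/2 ↔ 1/2 = 1/2
(r ↔ q) ↔ r = 1/2 ↔ 1/2 = 1/2
(q ↔ q) → ((r ↔ q) ↔ r) = 1/2 → 1/2 = 1/2
¬((q ↔ q) → ((r ↔ q) ↔ r)) = ¬1/2 = 1/2
r ↔ q = 1/2 ↔ 1/2 = 1/2
(r ↔ q) → r = 1/2 → 1/2 = 1/2
¬((r ↔ q) → r) = ¬1/2 = 1/2
r → r = 1/2 → 1/2 = 1/2
r → p = 1/2 → 1/2 = 1/2
(r → r) ↔ (r → p) = 1/2 ↔ 1/2 = 1/2
¬((r ↔ q) → r) → ((r → r) ↔ (r → p)) = 1/2 → 1/2 = 1/2
¬((q ↔ q) → ((r ↔ q) ↔ r)) → (¬((r ↔ q) → r) → ((r → r) ↔ (r → p))) = 1/2 → 1/2 = 1/2
(((¬(r ↔ q) → ¬¬q) ↔ ¬¬(r ↔ q)) → ¬((¬r ↔ r) → ¬(p → q))) → (¬((q ↔ q) → ((r ↔ q) ↔ r)) → (¬((r ↔ q) → r) → ((r → r) ↔ (r → p)))) = 1/2 → 1/2 = 1/2
r ↔ q = 1/2 ↔ 1/2 = 1/2
p ↔ (r ↔ q) = 1/2 ↔ 1/2 = 1/2
¬(p ↔ (r ↔ q)) = ¬1/2 = 1/2
¬q = ¬1/2 = 1/2
¬q → r = 1/2 → 1/2 = 1/2
¬p = ¬1/2 = 1/2
(¬q → r) ↔ ¬p = 1/2 ↔ 1/2 = 1/2
¬(p ↔ (r ↔ q)) ↔ ((¬q → r) ↔ ¬p) = 1/2 ↔ 1/2 = 1/2
¬(¬(p ↔ (r ↔ q)) ↔ ((¬q → r) ↔ ¬p)) = ¬1/2 = 1/2
((((¬(r ↔ q) → ¬¬q) ↔ ¬¬(r ↔ q)) → ¬((¬r ↔ r) → ¬(p → q))) → (¬((q ↔ q) → ((r ↔ q) ↔ r)) → (¬((r ↔ q) → r) → ((r → r) ↔ (r → p))))) → ¬(¬(p ↔ (r ↔ q)) ↔ ((¬q → r) ↔ ¬p)) = 1/2 → 1/2 = 1/2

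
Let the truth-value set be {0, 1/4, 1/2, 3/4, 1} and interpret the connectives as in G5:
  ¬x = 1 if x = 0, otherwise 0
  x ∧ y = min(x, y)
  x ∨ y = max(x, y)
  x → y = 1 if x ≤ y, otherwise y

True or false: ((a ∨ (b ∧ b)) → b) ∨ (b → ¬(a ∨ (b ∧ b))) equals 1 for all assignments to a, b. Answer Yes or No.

No

Counterexample: take a = 1/2, b = 1/4.
b ∧ b = 1/4 ∧ 1/4 = 1/4
a ∨ (b ∧ b) = 1/2 ∨ 1/4 = 1/2
(a ∨ (b ∧ b)) → b = 1/2 → 1/4 = 1/4
b ∧ b = 1/4 ∧ 1/4 = 1/4
a ∨ (b ∧ b) = 1/2 ∨ 1/4 = 1/2
¬(a ∨ (b ∧ b)) = ¬1/2 = 0
b → ¬(a ∨ (b ∧ b)) = 1/4 → 0 = 0
((a ∨ (b ∧ b)) → b) ∨ (b → ¬(a ∨ (b ∧ b))) = 1/4 ∨ 0 = 1/4
This gives 1/4 ≠ 1.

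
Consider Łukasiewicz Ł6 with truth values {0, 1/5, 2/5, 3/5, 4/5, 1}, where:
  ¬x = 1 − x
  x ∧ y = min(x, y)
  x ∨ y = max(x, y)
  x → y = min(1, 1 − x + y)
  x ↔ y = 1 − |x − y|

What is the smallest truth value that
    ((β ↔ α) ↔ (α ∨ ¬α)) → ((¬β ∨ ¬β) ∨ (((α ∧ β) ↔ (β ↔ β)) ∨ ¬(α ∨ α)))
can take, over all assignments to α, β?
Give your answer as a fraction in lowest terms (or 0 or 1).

3/5

Take α = 2/5, β = 4/5:
β ↔ α = 4/5 ↔ 2/5 = 3/5
¬α = ¬2/5 = 3/5
α ∨ ¬α = 2/5 ∨ 3/5 = 3/5
(β ↔ α) ↔ (α ∨ ¬α) = 3/5 ↔ 3/5 = 1
¬β = ¬4/5 = 1/5
¬β = ¬4/5 = 1/5
¬β ∨ ¬β = 1/5 ∨ 1/5 = 1/5
α ∧ β = 2/5 ∧ 4/5 = 2/5
β ↔ β = 4/5 ↔ 4/5 = 1
(α ∧ β) ↔ (β ↔ β) = 2/5 ↔ 1 = 2/5
α ∨ α = 2/5 ∨ 2/5 = 2/5
¬(α ∨ α) = ¬2/5 = 3/5
((α ∧ β) ↔ (β ↔ β)) ∨ ¬(α ∨ α) = 2/5 ∨ 3/5 = 3/5
(¬β ∨ ¬β) ∨ (((α ∧ β) ↔ (β ↔ β)) ∨ ¬(α ∨ α)) = 1/5 ∨ 3/5 = 3/5
((β ↔ α) ↔ (α ∨ ¬α)) → ((¬β ∨ ¬β) ∨ (((α ∧ β) ↔ (β ↔ β)) ∨ ¬(α ∨ α))) = 1 → 3/5 = 3/5
No assignment yields a value below 3/5, so this is the minimum.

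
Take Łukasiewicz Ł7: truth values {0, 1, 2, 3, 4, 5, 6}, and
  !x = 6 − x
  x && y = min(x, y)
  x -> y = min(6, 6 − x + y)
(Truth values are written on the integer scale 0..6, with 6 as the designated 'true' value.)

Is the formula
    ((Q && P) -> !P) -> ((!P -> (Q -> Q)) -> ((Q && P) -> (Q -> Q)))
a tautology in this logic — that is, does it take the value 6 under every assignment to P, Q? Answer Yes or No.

Yes

At P = 1, Q = 4, for instance:
Q && P = 4 && 1 = 1
!P = !1 = 5
(Q && P) -> !P = 1 -> 5 = 6
Q -> Q = 4 -> 4 = 6
!P -> (Q -> Q) = 5 -> 6 = 6
(Q && P) -> (Q -> Q) = 1 -> 6 = 6
(!P -> (Q -> Q)) -> ((Q && P) -> (Q -> Q)) = 6 -> 6 = 6
((Q && P) -> !P) -> ((!P -> (Q -> Q)) -> ((Q && P) -> (Q -> Q))) = 6 -> 6 = 6
and checking the remaining 48 assignments likewise gives ≥ 6 in every case.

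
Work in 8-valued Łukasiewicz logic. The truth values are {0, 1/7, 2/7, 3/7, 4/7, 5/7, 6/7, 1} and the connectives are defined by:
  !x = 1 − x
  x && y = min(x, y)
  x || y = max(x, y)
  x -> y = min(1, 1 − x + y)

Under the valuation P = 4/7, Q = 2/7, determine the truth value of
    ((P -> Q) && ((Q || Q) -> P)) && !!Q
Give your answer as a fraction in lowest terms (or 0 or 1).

P -> Q = 4/7 -> 2/7 = 5/7
Q || Q = 2/7 || 2/7 = 2/7
(Q || Q) -> P = 2/7 -> 4/7 = 1
(P -> Q) && ((Q || Q) -> P) = 5/7 && 1 = 5/7
!Q = !2/7 = 5/7
!!Q = !5/7 = 2/7
((P -> Q) && ((Q || Q) -> P)) && !!Q = 5/7 && 2/7 = 2/7

2/7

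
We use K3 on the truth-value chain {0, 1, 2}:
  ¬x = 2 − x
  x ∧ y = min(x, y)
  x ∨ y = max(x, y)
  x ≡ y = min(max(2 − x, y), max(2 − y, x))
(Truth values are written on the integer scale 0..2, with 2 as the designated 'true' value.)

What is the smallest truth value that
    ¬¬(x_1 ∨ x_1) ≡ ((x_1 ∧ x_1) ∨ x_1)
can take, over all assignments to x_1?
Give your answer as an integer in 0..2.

Take x_1 = 1:
x_1 ∨ x_1 = 1 ∨ 1 = 1
¬(x_1 ∨ x_1) = ¬1 = 1
¬¬(x_1 ∨ x_1) = ¬1 = 1
x_1 ∧ x_1 = 1 ∧ 1 = 1
(x_1 ∧ x_1) ∨ x_1 = 1 ∨ 1 = 1
¬¬(x_1 ∨ x_1) ≡ ((x_1 ∧ x_1) ∨ x_1) = 1 ≡ 1 = 1
No assignment yields a value below 1, so this is the minimum.

1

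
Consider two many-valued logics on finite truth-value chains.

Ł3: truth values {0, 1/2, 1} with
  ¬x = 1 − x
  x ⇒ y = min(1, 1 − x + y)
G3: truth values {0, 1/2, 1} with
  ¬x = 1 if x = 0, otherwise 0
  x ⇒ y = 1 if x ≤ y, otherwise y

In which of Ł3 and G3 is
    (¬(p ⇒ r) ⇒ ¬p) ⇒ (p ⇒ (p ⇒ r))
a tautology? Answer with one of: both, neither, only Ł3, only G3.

In Ł3: every assignment gives 1 — tautology.
In G3: at p = 1, r = 1/2 the value is 1/2 — not a tautology.

only Ł3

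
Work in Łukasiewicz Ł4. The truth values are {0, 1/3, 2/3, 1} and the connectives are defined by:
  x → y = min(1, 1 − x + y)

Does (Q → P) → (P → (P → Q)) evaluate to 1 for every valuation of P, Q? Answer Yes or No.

Counterexample: take P = 2/3, Q = 0.
Q → P = 0 → 2/3 = 1
P → Q = 2/3 → 0 = 1/3
P → (P → Q) = 2/3 → 1/3 = 2/3
(Q → P) → (P → (P → Q)) = 1 → 2/3 = 2/3
This gives 2/3 ≠ 1.

No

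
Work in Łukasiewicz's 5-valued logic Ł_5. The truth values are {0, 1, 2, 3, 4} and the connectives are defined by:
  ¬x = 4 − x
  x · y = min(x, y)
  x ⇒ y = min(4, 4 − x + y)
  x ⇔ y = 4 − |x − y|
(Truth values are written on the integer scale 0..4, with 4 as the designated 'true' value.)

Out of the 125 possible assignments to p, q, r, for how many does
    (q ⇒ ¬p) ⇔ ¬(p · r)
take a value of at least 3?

value 4: 51 assignments (counts)
value 3: 41 assignments (counts)
value 2: 22 assignments
value 1: 9 assignments
value 0: 2 assignments
So 92 of the 125 assignments meet the threshold.

92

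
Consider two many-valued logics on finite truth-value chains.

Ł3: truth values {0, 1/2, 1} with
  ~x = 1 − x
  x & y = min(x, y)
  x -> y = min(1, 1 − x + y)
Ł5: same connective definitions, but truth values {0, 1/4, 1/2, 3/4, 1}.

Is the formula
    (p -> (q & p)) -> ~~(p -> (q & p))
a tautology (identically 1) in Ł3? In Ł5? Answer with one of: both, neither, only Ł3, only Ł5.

In Ł3: every assignment gives 1 — tautology.
In Ł5: every assignment gives 1 — tautology.

both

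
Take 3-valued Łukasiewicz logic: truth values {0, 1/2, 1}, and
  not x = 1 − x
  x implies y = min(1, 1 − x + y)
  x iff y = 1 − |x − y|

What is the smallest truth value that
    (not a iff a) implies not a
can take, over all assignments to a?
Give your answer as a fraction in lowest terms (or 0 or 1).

1/2

Take a = 1/2:
not a = not 1/2 = 1/2
not a iff a = 1/2 iff 1/2 = 1
not a = not 1/2 = 1/2
(not a iff a) implies not a = 1 implies 1/2 = 1/2
No assignment yields a value below 1/2, so this is the minimum.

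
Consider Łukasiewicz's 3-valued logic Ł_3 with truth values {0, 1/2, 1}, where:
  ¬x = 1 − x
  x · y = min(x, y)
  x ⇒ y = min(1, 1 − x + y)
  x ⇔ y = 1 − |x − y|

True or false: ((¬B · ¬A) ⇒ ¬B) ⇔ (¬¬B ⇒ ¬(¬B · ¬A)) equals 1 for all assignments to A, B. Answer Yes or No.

A = 0, B = 0 ↦ 1
A = 0, B = 1/2 ↦ 1
A = 0, B = 1 ↦ 1
A = 1/2, B = 0 ↦ 1
A = 1/2, B = 1/2 ↦ 1
A = 1/2, B = 1 ↦ 1
A = 1, B = 0 ↦ 1
A = 1, B = 1/2 ↦ 1
A = 1, B = 1 ↦ 1
Every assignment gives a value ≥ 1.

Yes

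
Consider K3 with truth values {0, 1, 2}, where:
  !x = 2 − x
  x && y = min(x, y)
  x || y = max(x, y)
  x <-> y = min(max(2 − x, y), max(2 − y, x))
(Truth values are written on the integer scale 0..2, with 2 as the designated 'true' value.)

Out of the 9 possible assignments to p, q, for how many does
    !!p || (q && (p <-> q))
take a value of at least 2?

3

p = 0, q = 0 ↦ 0  <
p = 0, q = 1 ↦ 1  <
p = 0, q = 2 ↦ 0  <
p = 1, q = 0 ↦ 1  <
p = 1, q = 1 ↦ 1  <
p = 1, q = 2 ↦ 1  <
p = 2, q = 0 ↦ 2  ≥
p = 2, q = 1 ↦ 2  ≥
p = 2, q = 2 ↦ 2  ≥
So 3 of the 9 assignments meet the threshold.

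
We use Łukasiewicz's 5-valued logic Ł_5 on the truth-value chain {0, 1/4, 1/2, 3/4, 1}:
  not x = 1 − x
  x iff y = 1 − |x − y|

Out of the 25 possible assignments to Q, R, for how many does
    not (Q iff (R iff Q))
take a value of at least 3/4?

5

value 1: 2 assignments (counts)
value 3/4: 3 assignments (counts)
value 1/2: 6 assignments
value 1/4: 7 assignments
value 0: 7 assignments
So 5 of the 25 assignments meet the threshold.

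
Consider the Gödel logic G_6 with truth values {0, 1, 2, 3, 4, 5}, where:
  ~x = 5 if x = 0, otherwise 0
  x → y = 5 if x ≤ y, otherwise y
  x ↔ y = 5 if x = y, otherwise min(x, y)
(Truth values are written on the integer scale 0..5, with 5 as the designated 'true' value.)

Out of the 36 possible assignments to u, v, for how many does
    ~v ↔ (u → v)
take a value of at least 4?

value 5: 1 assignment (counts)
value 0: 35 assignments
So 1 of the 36 assignments meets the threshold.

1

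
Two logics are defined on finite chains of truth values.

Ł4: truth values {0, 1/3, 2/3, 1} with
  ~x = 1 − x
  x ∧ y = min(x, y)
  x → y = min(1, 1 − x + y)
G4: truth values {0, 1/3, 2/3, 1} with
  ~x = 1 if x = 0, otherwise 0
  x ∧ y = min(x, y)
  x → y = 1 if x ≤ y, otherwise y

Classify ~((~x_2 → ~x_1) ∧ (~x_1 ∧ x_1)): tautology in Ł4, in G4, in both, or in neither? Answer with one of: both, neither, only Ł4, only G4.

only G4

In Ł4: at x_1 = 1/3, x_2 = 0 the value is 2/3 — not a tautology.
In G4: every assignment gives 1 — tautology.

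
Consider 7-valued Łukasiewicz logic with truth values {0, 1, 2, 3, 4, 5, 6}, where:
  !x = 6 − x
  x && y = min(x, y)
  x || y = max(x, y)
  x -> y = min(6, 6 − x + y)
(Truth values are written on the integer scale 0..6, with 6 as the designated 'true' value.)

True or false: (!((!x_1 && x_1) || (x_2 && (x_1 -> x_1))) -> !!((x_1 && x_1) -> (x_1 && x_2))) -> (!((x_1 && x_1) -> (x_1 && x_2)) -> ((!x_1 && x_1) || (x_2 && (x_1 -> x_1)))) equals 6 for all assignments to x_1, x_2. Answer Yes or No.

Yes

At x_1 = 0, x_2 = 3, for instance:
!x_1 = !0 = 6
!x_1 && x_1 = 6 && 0 = 0
x_1 -> x_1 = 0 -> 0 = 6
x_2 && (x_1 -> x_1) = 3 && 6 = 3
(!x_1 && x_1) || (x_2 && (x_1 -> x_1)) = 0 || 3 = 3
!((!x_1 && x_1) || (x_2 && (x_1 -> x_1))) = !3 = 3
x_1 && x_1 = 0 && 0 = 0
x_1 && x_2 = 0 && 3 = 0
(x_1 && x_1) -> (x_1 && x_2) = 0 -> 0 = 6
!((x_1 && x_1) -> (x_1 && x_2)) = !6 = 0
!!((x_1 && x_1) -> (x_1 && x_2)) = !0 = 6
!((!x_1 && x_1) || (x_2 && (x_1 -> x_1))) -> !!((x_1 && x_1) -> (x_1 && x_2)) = 3 -> 6 = 6
!((x_1 && x_1) -> (x_1 && x_2)) -> ((!x_1 && x_1) || (x_2 && (x_1 -> x_1))) = 0 -> 3 = 6
(!((!x_1 && x_1) || (x_2 && (x_1 -> x_1))) -> !!((x_1 && x_1) -> (x_1 && x_2))) -> (!((x_1 && x_1) -> (x_1 && x_2)) -> ((!x_1 && x_1) || (x_2 && (x_1 -> x_1)))) = 6 -> 6 = 6
and checking the remaining 48 assignments likewise gives ≥ 6 in every case.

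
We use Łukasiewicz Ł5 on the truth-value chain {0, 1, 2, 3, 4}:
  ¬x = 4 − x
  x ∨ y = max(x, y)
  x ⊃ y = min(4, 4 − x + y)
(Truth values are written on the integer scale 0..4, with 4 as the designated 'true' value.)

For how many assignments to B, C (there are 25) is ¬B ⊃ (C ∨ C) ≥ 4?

value 4: 15 assignments (counts)
value 3: 4 assignments
value 2: 3 assignments
value 1: 2 assignments
value 0: 1 assignment
So 15 of the 25 assignments meet the threshold.

15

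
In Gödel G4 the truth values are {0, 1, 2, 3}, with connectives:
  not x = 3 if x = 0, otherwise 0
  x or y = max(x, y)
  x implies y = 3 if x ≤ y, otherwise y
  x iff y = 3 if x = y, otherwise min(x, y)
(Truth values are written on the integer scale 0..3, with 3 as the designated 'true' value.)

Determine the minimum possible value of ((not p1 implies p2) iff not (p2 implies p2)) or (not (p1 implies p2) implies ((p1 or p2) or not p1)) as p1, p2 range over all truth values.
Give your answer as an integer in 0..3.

1

Take p1 = 1, p2 = 0:
not p1 = not 1 = 0
not p1 implies p2 = 0 implies 0 = 3
p2 implies p2 = 0 implies 0 = 3
not (p2 implies p2) = not 3 = 0
(not p1 implies p2) iff not (p2 implies p2) = 3 iff 0 = 0
p1 implies p2 = 1 implies 0 = 0
not (p1 implies p2) = not 0 = 3
p1 or p2 = 1 or 0 = 1
not p1 = not 1 = 0
(p1 or p2) or not p1 = 1 or 0 = 1
not (p1 implies p2) implies ((p1 or p2) or not p1) = 3 implies 1 = 1
((not p1 implies p2) iff not (p2 implies p2)) or (not (p1 implies p2) implies ((p1 or p2) or not p1)) = 0 or 1 = 1
No assignment yields a value below 1, so this is the minimum.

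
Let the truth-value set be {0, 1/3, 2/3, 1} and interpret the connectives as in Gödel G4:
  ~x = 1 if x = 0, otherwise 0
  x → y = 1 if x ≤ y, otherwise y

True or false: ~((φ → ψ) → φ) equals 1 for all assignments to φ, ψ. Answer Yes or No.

No

Counterexample: take φ = 1/3, ψ = 0.
φ → ψ = 1/3 → 0 = 0
(φ → ψ) → φ = 0 → 1/3 = 1
~((φ → ψ) → φ) = ~1 = 0
This gives 0 ≠ 1.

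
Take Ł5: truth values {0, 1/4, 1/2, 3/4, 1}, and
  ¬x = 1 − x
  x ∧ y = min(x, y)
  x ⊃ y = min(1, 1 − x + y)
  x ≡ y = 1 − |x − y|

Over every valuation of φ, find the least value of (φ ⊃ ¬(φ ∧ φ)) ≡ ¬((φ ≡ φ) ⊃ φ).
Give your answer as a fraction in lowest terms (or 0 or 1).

1/2

Take φ = 1/2:
φ ∧ φ = 1/2 ∧ 1/2 = 1/2
¬(φ ∧ φ) = ¬1/2 = 1/2
φ ⊃ ¬(φ ∧ φ) = 1/2 ⊃ 1/2 = 1
φ ≡ φ = 1/2 ≡ 1/2 = 1
(φ ≡ φ) ⊃ φ = 1 ⊃ 1/2 = 1/2
¬((φ ≡ φ) ⊃ φ) = ¬1/2 = 1/2
(φ ⊃ ¬(φ ∧ φ)) ≡ ¬((φ ≡ φ) ⊃ φ) = 1 ≡ 1/2 = 1/2
No assignment yields a value below 1/2, so this is the minimum.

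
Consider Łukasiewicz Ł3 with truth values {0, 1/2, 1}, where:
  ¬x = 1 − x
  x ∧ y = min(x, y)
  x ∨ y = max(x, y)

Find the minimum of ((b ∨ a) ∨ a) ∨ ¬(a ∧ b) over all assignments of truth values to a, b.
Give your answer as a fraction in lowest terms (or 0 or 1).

1/2

Take a = 1/2, b = 1/2:
b ∨ a = 1/2 ∨ 1/2 = 1/2
(b ∨ a) ∨ a = 1/2 ∨ 1/2 = 1/2
a ∧ b = 1/2 ∧ 1/2 = 1/2
¬(a ∧ b) = ¬1/2 = 1/2
((b ∨ a) ∨ a) ∨ ¬(a ∧ b) = 1/2 ∨ 1/2 = 1/2
No assignment yields a value below 1/2, so this is the minimum.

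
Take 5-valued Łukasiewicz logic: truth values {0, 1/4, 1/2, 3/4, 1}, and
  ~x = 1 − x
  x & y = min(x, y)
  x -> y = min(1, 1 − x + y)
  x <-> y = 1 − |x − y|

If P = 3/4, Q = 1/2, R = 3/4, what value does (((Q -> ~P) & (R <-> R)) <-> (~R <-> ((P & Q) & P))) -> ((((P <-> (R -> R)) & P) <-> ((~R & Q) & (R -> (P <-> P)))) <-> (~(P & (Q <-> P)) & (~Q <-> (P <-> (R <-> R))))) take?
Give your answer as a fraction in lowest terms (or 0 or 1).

3/4

~P = ~3/4 = 1/4
Q -> ~P = 1/2 -> 1/4 = 3/4
R <-> R = 3/4 <-> 3/4 = 1
(Q -> ~P) & (R <-> R) = 3/4 & 1 = 3/4
~R = ~3/4 = 1/4
P & Q = 3/4 & 1/2 = 1/2
(P & Q) & P = 1/2 & 3/4 = 1/2
~R <-> ((P & Q) & P) = 1/4 <-> 1/2 = 3/4
((Q -> ~P) & (R <-> R)) <-> (~R <-> ((P & Q) & P)) = 3/4 <-> 3/4 = 1
R -> R = 3/4 -> 3/4 = 1
P <-> (R -> R) = 3/4 <-> 1 = 3/4
(P <-> (R -> R)) & P = 3/4 & 3/4 = 3/4
~R = ~3/4 = 1/4
~R & Q = 1/4 & 1/2 = 1/4
P <-> P = 3/4 <-> 3/4 = 1
R -> (P <-> P) = 3/4 -> 1 = 1
(~R & Q) & (R -> (P <-> P)) = 1/4 & 1 = 1/4
((P <-> (R -> R)) & P) <-> ((~R & Q) & (R -> (P <-> P))) = 3/4 <-> 1/4 = 1/2
Q <-> P = 1/2 <-> 3/4 = 3/4
P & (Q <-> P) = 3/4 & 3/4 = 3/4
~(P & (Q <-> P)) = ~3/4 = 1/4
~Q = ~1/2 = 1/2
R <-> R = 3/4 <-> 3/4 = 1
P <-> (R <-> R) = 3/4 <-> 1 = 3/4
~Q <-> (P <-> (R <-> R)) = 1/2 <-> 3/4 = 3/4
~(P & (Q <-> P)) & (~Q <-> (P <-> (R <-> R))) = 1/4 & 3/4 = 1/4
(((P <-> (R -> R)) & P) <-> ((~R & Q) & (R -> (P <-> P)))) <-> (~(P & (Q <-> P)) & (~Q <-> (P <-> (R <-> R)))) = 1/2 <-> 1/4 = 3/4
(((Q -> ~P) & (R <-> R)) <-> (~R <-> ((P & Q) & P))) -> ((((P <-> (R -> R)) & P) <-> ((~R & Q) & (R -> (P <-> P)))) <-> (~(P & (Q <-> P)) & (~Q <-> (P <-> (R <-> R))))) = 1 -> 3/4 = 3/4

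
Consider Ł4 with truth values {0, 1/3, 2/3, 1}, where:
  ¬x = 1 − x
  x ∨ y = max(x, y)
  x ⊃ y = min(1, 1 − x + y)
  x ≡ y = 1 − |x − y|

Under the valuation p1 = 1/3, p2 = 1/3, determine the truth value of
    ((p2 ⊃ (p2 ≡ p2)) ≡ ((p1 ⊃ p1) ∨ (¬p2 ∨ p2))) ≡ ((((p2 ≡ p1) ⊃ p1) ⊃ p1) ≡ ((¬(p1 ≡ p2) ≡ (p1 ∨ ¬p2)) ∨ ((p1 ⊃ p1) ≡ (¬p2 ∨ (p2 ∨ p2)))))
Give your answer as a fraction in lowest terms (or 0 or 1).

2/3

p2 ≡ p2 = 1/3 ≡ 1/3 = 1
p2 ⊃ (p2 ≡ p2) = 1/3 ⊃ 1 = 1
p1 ⊃ p1 = 1/3 ⊃ 1/3 = 1
¬p2 = ¬1/3 = 2/3
¬p2 ∨ p2 = 2/3 ∨ 1/3 = 2/3
(p1 ⊃ p1) ∨ (¬p2 ∨ p2) = 1 ∨ 2/3 = 1
(p2 ⊃ (p2 ≡ p2)) ≡ ((p1 ⊃ p1) ∨ (¬p2 ∨ p2)) = 1 ≡ 1 = 1
p2 ≡ p1 = 1/3 ≡ 1/3 = 1
(p2 ≡ p1) ⊃ p1 = 1 ⊃ 1/3 = 1/3
((p2 ≡ p1) ⊃ p1) ⊃ p1 = 1/3 ⊃ 1/3 = 1
p1 ≡ p2 = 1/3 ≡ 1/3 = 1
¬(p1 ≡ p2) = ¬1 = 0
¬p2 = ¬1/3 = 2/3
p1 ∨ ¬p2 = 1/3 ∨ 2/3 = 2/3
¬(p1 ≡ p2) ≡ (p1 ∨ ¬p2) = 0 ≡ 2/3 = 1/3
p1 ⊃ p1 = 1/3 ⊃ 1/3 = 1
¬p2 = ¬1/3 = 2/3
p2 ∨ p2 = 1/3 ∨ 1/3 = 1/3
¬p2 ∨ (p2 ∨ p2) = 2/3 ∨ 1/3 = 2/3
(p1 ⊃ p1) ≡ (¬p2 ∨ (p2 ∨ p2)) = 1 ≡ 2/3 = 2/3
(¬(p1 ≡ p2) ≡ (p1 ∨ ¬p2)) ∨ ((p1 ⊃ p1) ≡ (¬p2 ∨ (p2 ∨ p2))) = 1/3 ∨ 2/3 = 2/3
(((p2 ≡ p1) ⊃ p1) ⊃ p1) ≡ ((¬(p1 ≡ p2) ≡ (p1 ∨ ¬p2)) ∨ ((p1 ⊃ p1) ≡ (¬p2 ∨ (p2 ∨ p2)))) = 1 ≡ 2/3 = 2/3
((p2 ⊃ (p2 ≡ p2)) ≡ ((p1 ⊃ p1) ∨ (¬p2 ∨ p2))) ≡ ((((p2 ≡ p1) ⊃ p1) ⊃ p1) ≡ ((¬(p1 ≡ p2) ≡ (p1 ∨ ¬p2)) ∨ ((p1 ⊃ p1) ≡ (¬p2 ∨ (p2 ∨ p2))))) = 1 ≡ 2/3 = 2/3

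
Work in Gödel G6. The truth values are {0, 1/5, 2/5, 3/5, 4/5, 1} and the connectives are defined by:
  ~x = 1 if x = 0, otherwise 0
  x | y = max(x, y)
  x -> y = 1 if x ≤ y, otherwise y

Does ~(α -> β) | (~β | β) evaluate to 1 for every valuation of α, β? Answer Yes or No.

Counterexample: take α = 0, β = 1/5.
α -> β = 0 -> 1/5 = 1
~(α -> β) = ~1 = 0
~β = ~1/5 = 0
~β | β = 0 | 1/5 = 1/5
~(α -> β) | (~β | β) = 0 | 1/5 = 1/5
This gives 1/5 ≠ 1.

No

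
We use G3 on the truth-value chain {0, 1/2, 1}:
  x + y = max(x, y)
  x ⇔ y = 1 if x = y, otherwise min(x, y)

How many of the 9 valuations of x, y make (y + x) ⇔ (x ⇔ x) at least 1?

5

x = 0, y = 0 ↦ 0  <
x = 0, y = 1/2 ↦ 1/2  <
x = 0, y = 1 ↦ 1  ≥
x = 1/2, y = 0 ↦ 1/2  <
x = 1/2, y = 1/2 ↦ 1/2  <
x = 1/2, y = 1 ↦ 1  ≥
x = 1, y = 0 ↦ 1  ≥
x = 1, y = 1/2 ↦ 1  ≥
x = 1, y = 1 ↦ 1  ≥
So 5 of the 9 assignments meet the threshold.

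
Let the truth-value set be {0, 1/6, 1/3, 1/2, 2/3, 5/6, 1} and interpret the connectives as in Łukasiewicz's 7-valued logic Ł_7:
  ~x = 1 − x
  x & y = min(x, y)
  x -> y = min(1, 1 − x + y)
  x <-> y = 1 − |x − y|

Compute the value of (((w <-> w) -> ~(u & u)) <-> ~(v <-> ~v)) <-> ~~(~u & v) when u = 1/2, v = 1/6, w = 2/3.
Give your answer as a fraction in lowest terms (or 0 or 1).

1/3

w <-> w = 2/3 <-> 2/3 = 1
u & u = 1/2 & 1/2 = 1/2
~(u & u) = ~1/2 = 1/2
(w <-> w) -> ~(u & u) = 1 -> 1/2 = 1/2
~v = ~1/6 = 5/6
v <-> ~v = 1/6 <-> 5/6 = 1/3
~(v <-> ~v) = ~1/3 = 2/3
((w <-> w) -> ~(u & u)) <-> ~(v <-> ~v) = 1/2 <-> 2/3 = 5/6
~u = ~1/2 = 1/2
~u & v = 1/2 & 1/6 = 1/6
~(~u & v) = ~1/6 = 5/6
~~(~u & v) = ~5/6 = 1/6
(((w <-> w) -> ~(u & u)) <-> ~(v <-> ~v)) <-> ~~(~u & v) = 5/6 <-> 1/6 = 1/3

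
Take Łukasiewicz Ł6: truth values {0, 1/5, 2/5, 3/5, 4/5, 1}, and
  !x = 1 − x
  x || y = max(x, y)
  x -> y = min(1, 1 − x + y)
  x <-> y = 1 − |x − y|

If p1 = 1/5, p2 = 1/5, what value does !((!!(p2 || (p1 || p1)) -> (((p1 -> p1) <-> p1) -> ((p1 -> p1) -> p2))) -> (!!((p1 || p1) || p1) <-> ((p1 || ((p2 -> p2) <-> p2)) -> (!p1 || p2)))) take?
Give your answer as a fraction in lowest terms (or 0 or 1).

4/5

p1 || p1 = 1/5 || 1/5 = 1/5
p2 || (p1 || p1) = 1/5 || 1/5 = 1/5
!(p2 || (p1 || p1)) = !1/5 = 4/5
!!(p2 || (p1 || p1)) = !4/5 = 1/5
p1 -> p1 = 1/5 -> 1/5 = 1
(p1 -> p1) <-> p1 = 1 <-> 1/5 = 1/5
p1 -> p1 = 1/5 -> 1/5 = 1
(p1 -> p1) -> p2 = 1 -> 1/5 = 1/5
((p1 -> p1) <-> p1) -> ((p1 -> p1) -> p2) = 1/5 -> 1/5 = 1
!!(p2 || (p1 || p1)) -> (((p1 -> p1) <-> p1) -> ((p1 -> p1) -> p2)) = 1/5 -> 1 = 1
p1 || p1 = 1/5 || 1/5 = 1/5
(p1 || p1) || p1 = 1/5 || 1/5 = 1/5
!((p1 || p1) || p1) = !1/5 = 4/5
!!((p1 || p1) || p1) = !4/5 = 1/5
p2 -> p2 = 1/5 -> 1/5 = 1
(p2 -> p2) <-> p2 = 1 <-> 1/5 = 1/5
p1 || ((p2 -> p2) <-> p2) = 1/5 || 1/5 = 1/5
!p1 = !1/5 = 4/5
!p1 || p2 = 4/5 || 1/5 = 4/5
(p1 || ((p2 -> p2) <-> p2)) -> (!p1 || p2) = 1/5 -> 4/5 = 1
!!((p1 || p1) || p1) <-> ((p1 || ((p2 -> p2) <-> p2)) -> (!p1 || p2)) = 1/5 <-> 1 = 1/5
(!!(p2 || (p1 || p1)) -> (((p1 -> p1) <-> p1) -> ((p1 -> p1) -> p2))) -> (!!((p1 || p1) || p1) <-> ((p1 || ((p2 -> p2) <-> p2)) -> (!p1 || p2))) = 1 -> 1/5 = 1/5
!((!!(p2 || (p1 || p1)) -> (((p1 -> p1) <-> p1) -> ((p1 -> p1) -> p2))) -> (!!((p1 || p1) || p1) <-> ((p1 || ((p2 -> p2) <-> p2)) -> (!p1 || p2)))) = !1/5 = 4/5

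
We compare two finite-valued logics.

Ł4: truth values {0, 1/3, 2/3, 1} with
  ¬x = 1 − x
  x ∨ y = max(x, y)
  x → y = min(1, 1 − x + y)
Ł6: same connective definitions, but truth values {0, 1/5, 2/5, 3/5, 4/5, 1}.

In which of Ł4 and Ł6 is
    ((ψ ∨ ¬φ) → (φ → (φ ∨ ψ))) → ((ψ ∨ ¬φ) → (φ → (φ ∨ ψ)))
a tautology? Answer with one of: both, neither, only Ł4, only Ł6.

both

In Ł4: every assignment gives 1 — tautology.
In Ł6: every assignment gives 1 — tautology.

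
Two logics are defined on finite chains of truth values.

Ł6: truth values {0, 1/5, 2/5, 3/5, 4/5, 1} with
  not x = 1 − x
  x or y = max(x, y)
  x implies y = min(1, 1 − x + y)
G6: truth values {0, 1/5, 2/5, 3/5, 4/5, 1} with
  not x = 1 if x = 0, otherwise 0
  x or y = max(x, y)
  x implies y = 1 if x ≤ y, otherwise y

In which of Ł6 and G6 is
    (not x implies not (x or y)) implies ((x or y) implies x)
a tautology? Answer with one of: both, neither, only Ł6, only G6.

only Ł6

In Ł6: every assignment gives 1 — tautology.
In G6: at x = 1/5, y = 2/5 the value is 1/5 — not a tautology.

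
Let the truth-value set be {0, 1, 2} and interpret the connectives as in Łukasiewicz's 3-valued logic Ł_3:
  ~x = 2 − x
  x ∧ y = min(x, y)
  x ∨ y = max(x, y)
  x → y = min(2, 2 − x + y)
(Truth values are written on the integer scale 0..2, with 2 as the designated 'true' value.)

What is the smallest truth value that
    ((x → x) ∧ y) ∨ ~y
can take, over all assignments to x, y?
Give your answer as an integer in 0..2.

1

Take x = 0, y = 1:
x → x = 0 → 0 = 2
(x → x) ∧ y = 2 ∧ 1 = 1
~y = ~1 = 1
((x → x) ∧ y) ∨ ~y = 1 ∨ 1 = 1
No assignment yields a value below 1, so this is the minimum.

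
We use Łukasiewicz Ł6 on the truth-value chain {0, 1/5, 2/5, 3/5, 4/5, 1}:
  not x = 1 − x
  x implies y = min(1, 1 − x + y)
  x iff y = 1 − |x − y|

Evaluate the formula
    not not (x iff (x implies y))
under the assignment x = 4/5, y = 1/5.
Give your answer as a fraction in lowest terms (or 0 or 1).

3/5

x implies y = 4/5 implies 1/5 = 2/5
x iff (x implies y) = 4/5 iff 2/5 = 3/5
not (x iff (x implies y)) = not 3/5 = 2/5
not not (x iff (x implies y)) = not 2/5 = 3/5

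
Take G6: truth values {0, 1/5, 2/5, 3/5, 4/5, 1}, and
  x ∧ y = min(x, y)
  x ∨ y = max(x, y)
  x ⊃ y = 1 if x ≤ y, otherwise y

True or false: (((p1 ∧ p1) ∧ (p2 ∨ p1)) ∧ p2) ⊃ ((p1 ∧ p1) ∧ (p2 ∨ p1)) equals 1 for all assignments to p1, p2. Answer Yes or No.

At p1 = 2/5, p2 = 1/5, for instance:
p1 ∧ p1 = 2/5 ∧ 2/5 = 2/5
p2 ∨ p1 = 1/5 ∨ 2/5 = 2/5
(p1 ∧ p1) ∧ (p2 ∨ p1) = 2/5 ∧ 2/5 = 2/5
((p1 ∧ p1) ∧ (p2 ∨ p1)) ∧ p2 = 2/5 ∧ 1/5 = 1/5
(((p1 ∧ p1) ∧ (p2 ∨ p1)) ∧ p2) ⊃ ((p1 ∧ p1) ∧ (p2 ∨ p1)) = 1/5 ⊃ 2/5 = 1
and checking the remaining 35 assignments likewise gives ≥ 1 in every case.

Yes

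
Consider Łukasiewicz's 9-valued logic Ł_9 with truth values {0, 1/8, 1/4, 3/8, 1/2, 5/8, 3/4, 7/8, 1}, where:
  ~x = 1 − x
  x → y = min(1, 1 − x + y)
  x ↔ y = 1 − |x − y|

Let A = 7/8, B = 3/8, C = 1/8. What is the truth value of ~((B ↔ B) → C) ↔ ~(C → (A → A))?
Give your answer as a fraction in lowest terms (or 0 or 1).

B ↔ B = 3/8 ↔ 3/8 = 1
(B ↔ B) → C = 1 → 1/8 = 1/8
~((B ↔ B) → C) = ~1/8 = 7/8
A → A = 7/8 → 7/8 = 1
C → (A → A) = 1/8 → 1 = 1
~(C → (A → A)) = ~1 = 0
~((B ↔ B) → C) ↔ ~(C → (A → A)) = 7/8 ↔ 0 = 1/8

1/8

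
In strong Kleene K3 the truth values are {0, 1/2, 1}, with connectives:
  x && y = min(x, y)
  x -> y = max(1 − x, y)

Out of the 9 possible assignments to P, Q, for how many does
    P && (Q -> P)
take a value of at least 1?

3

P = 0, Q = 0 ↦ 0  <
P = 0, Q = 1/2 ↦ 0  <
P = 0, Q = 1 ↦ 0  <
P = 1/2, Q = 0 ↦ 1/2  <
P = 1/2, Q = 1/2 ↦ 1/2  <
P = 1/2, Q = 1 ↦ 1/2  <
P = 1, Q = 0 ↦ 1  ≥
P = 1, Q = 1/2 ↦ 1  ≥
P = 1, Q = 1 ↦ 1  ≥
So 3 of the 9 assignments meet the threshold.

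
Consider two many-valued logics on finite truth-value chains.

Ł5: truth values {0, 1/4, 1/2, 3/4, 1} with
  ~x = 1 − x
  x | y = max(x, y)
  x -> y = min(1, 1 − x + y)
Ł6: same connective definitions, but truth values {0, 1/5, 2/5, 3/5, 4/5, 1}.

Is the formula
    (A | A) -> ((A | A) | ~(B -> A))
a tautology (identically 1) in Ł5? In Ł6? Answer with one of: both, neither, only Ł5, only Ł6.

both

In Ł5: every assignment gives 1 — tautology.
In Ł6: every assignment gives 1 — tautology.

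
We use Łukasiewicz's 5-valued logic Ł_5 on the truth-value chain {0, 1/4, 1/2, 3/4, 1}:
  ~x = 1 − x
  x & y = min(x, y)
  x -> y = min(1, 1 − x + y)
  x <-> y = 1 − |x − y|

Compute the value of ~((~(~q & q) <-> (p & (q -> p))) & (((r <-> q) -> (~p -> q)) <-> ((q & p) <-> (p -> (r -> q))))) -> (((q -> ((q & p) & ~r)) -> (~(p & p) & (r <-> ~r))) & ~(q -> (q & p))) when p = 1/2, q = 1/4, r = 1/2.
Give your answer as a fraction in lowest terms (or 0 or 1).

1/4

~q = ~1/4 = 3/4
~q & q = 3/4 & 1/4 = 1/4
~(~q & q) = ~1/4 = 3/4
q -> p = 1/4 -> 1/2 = 1
p & (q -> p) = 1/2 & 1 = 1/2
~(~q & q) <-> (p & (q -> p)) = 3/4 <-> 1/2 = 3/4
r <-> q = 1/2 <-> 1/4 = 3/4
~p = ~1/2 = 1/2
~p -> q = 1/2 -> 1/4 = 3/4
(r <-> q) -> (~p -> q) = 3/4 -> 3/4 = 1
q & p = 1/4 & 1/2 = 1/4
r -> q = 1/2 -> 1/4 = 3/4
p -> (r -> q) = 1/2 -> 3/4 = 1
(q & p) <-> (p -> (r -> q)) = 1/4 <-> 1 = 1/4
((r <-> q) -> (~p -> q)) <-> ((q & p) <-> (p -> (r -> q))) = 1 <-> 1/4 = 1/4
(~(~q & q) <-> (p & (q -> p))) & (((r <-> q) -> (~p -> q)) <-> ((q & p) <-> (p -> (r -> q)))) = 3/4 & 1/4 = 1/4
~((~(~q & q) <-> (p & (q -> p))) & (((r <-> q) -> (~p -> q)) <-> ((q & p) <-> (p -> (r -> q))))) = ~1/4 = 3/4
q & p = 1/4 & 1/2 = 1/4
~r = ~1/2 = 1/2
(q & p) & ~r = 1/4 & 1/2 = 1/4
q -> ((q & p) & ~r) = 1/4 -> 1/4 = 1
p & p = 1/2 & 1/2 = 1/2
~(p & p) = ~1/2 = 1/2
~r = ~1/2 = 1/2
r <-> ~r = 1/2 <-> 1/2 = 1
~(p & p) & (r <-> ~r) = 1/2 & 1 = 1/2
(q -> ((q & p) & ~r)) -> (~(p & p) & (r <-> ~r)) = 1 -> 1/2 = 1/2
q & p = 1/4 & 1/2 = 1/4
q -> (q & p) = 1/4 -> 1/4 = 1
~(q -> (q & p)) = ~1 = 0
((q -> ((q & p) & ~r)) -> (~(p & p) & (r <-> ~r))) & ~(q -> (q & p)) = 1/2 & 0 = 0
~((~(~q & q) <-> (p & (q -> p))) & (((r <-> q) -> (~p -> q)) <-> ((q & p) <-> (p -> (r -> q))))) -> (((q -> ((q & p) & ~r)) -> (~(p & p) & (r <-> ~r))) & ~(q -> (q & p))) = 3/4 -> 0 = 1/4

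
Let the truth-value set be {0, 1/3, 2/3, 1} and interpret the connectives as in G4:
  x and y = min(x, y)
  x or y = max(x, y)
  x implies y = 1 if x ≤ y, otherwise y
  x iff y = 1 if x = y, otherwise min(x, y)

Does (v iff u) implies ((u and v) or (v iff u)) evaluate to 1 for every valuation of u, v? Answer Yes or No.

u = 0, v = 0 ↦ 1
u = 0, v = 1/3 ↦ 1
u = 0, v = 2/3 ↦ 1
u = 0, v = 1 ↦ 1
u = 1/3, v = 0 ↦ 1
u = 1/3, v = 1/3 ↦ 1
u = 1/3, v = 2/3 ↦ 1
u = 1/3, v = 1 ↦ 1
u = 2/3, v = 0 ↦ 1
u = 2/3, v = 1/3 ↦ 1
u = 2/3, v = 2/3 ↦ 1
u = 2/3, v = 1 ↦ 1
u = 1, v = 0 ↦ 1
u = 1, v = 1/3 ↦ 1
u = 1, v = 2/3 ↦ 1
u = 1, v = 1 ↦ 1
Every assignment gives a value ≥ 1.

Yes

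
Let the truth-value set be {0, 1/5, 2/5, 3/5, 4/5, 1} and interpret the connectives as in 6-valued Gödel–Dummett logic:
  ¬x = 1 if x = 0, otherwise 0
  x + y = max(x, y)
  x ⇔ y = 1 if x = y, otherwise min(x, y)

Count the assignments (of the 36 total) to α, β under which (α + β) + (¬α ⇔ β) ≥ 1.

value 1: 15 assignments (counts)
value 4/5: 8 assignments
value 3/5: 6 assignments
value 2/5: 4 assignments
value 1/5: 2 assignments
value 0: 1 assignment
So 15 of the 36 assignments meet the threshold.

15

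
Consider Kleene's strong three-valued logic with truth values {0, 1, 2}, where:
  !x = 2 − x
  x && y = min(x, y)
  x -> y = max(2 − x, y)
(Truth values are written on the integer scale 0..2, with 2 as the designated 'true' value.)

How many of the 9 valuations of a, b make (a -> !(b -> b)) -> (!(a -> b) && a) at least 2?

2

a = 0, b = 0 ↦ 0  <
a = 0, b = 1 ↦ 0  <
a = 0, b = 2 ↦ 0  <
a = 1, b = 0 ↦ 1  <
a = 1, b = 1 ↦ 1  <
a = 1, b = 2 ↦ 1  <
a = 2, b = 0 ↦ 2  ≥
a = 2, b = 1 ↦ 1  <
a = 2, b = 2 ↦ 2  ≥
So 2 of the 9 assignments meet the threshold.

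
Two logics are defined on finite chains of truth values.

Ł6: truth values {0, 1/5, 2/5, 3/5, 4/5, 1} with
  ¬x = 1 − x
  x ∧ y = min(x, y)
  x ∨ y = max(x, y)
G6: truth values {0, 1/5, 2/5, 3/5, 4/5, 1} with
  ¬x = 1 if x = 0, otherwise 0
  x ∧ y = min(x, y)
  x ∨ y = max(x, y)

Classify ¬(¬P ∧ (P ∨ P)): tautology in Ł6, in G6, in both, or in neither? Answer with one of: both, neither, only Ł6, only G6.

In Ł6: at P = 1/5 the value is 4/5 — not a tautology.
In G6: every assignment gives 1 — tautology.

only G6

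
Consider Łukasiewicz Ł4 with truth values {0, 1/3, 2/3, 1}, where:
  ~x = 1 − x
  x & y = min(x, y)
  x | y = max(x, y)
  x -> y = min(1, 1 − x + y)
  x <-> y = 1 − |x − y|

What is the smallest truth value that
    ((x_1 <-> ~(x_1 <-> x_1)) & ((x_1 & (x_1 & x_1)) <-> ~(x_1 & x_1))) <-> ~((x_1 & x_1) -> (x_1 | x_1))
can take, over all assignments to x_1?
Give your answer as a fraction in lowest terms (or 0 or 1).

1/3

Take x_1 = 1/3:
x_1 <-> x_1 = 1/3 <-> 1/3 = 1
~(x_1 <-> x_1) = ~1 = 0
x_1 <-> ~(x_1 <-> x_1) = 1/3 <-> 0 = 2/3
x_1 & x_1 = 1/3 & 1/3 = 1/3
x_1 & (x_1 & x_1) = 1/3 & 1/3 = 1/3
x_1 & x_1 = 1/3 & 1/3 = 1/3
~(x_1 & x_1) = ~1/3 = 2/3
(x_1 & (x_1 & x_1)) <-> ~(x_1 & x_1) = 1/3 <-> 2/3 = 2/3
(x_1 <-> ~(x_1 <-> x_1)) & ((x_1 & (x_1 & x_1)) <-> ~(x_1 & x_1)) = 2/3 & 2/3 = 2/3
x_1 & x_1 = 1/3 & 1/3 = 1/3
x_1 | x_1 = 1/3 | 1/3 = 1/3
(x_1 & x_1) -> (x_1 | x_1) = 1/3 -> 1/3 = 1
~((x_1 & x_1) -> (x_1 | x_1)) = ~1 = 0
((x_1 <-> ~(x_1 <-> x_1)) & ((x_1 & (x_1 & x_1)) <-> ~(x_1 & x_1))) <-> ~((x_1 & x_1) -> (x_1 | x_1)) = 2/3 <-> 0 = 1/3
No assignment yields a value below 1/3, so this is the minimum.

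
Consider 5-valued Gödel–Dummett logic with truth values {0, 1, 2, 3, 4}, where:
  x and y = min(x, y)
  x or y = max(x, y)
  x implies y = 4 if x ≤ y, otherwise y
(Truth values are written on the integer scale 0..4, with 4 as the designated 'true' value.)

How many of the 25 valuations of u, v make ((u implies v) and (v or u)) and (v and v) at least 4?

value 4: 5 assignments (counts)
value 3: 5 assignments
value 2: 5 assignments
value 1: 5 assignments
value 0: 5 assignments
So 5 of the 25 assignments meet the threshold.

5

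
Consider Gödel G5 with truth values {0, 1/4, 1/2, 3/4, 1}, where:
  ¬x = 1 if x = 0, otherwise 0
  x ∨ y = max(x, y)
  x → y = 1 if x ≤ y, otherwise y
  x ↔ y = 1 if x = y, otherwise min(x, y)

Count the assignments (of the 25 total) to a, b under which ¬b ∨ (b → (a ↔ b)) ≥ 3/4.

value 1: 15 assignments (counts)
value 3/4: 1 assignment (counts)
value 1/2: 2 assignments
value 1/4: 3 assignments
value 0: 4 assignments
So 16 of the 25 assignments meet the threshold.

16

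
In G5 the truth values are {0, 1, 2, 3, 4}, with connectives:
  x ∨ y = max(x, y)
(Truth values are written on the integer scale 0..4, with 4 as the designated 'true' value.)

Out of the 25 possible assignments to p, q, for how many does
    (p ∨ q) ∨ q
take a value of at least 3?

16

value 4: 9 assignments (counts)
value 3: 7 assignments (counts)
value 2: 5 assignments
value 1: 3 assignments
value 0: 1 assignment
So 16 of the 25 assignments meet the threshold.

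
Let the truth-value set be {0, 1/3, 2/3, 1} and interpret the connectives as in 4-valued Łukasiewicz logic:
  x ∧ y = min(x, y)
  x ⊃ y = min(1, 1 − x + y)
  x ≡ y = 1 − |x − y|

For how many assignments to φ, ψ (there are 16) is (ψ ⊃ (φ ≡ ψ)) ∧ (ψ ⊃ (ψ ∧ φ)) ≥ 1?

10

φ = 0, ψ = 0 ↦ 1  ≥
φ = 0, ψ = 1/3 ↦ 2/3  <
φ = 0, ψ = 2/3 ↦ 1/3  <
φ = 0, ψ = 1 ↦ 0  <
φ = 1/3, ψ = 0 ↦ 1  ≥
φ = 1/3, ψ = 1/3 ↦ 1  ≥
φ = 1/3, ψ = 2/3 ↦ 2/3  <
φ = 1/3, ψ = 1 ↦ 1/3  <
φ = 2/3, ψ = 0 ↦ 1  ≥
φ = 2/3, ψ = 1/3 ↦ 1  ≥
φ = 2/3, ψ = 2/3 ↦ 1  ≥
φ = 2/3, ψ = 1 ↦ 2/3  <
φ = 1, ψ = 0 ↦ 1  ≥
φ = 1, ψ = 1/3 ↦ 1  ≥
φ = 1, ψ = 2/3 ↦ 1  ≥
φ = 1, ψ = 1 ↦ 1  ≥
So 10 of the 16 assignments meet the threshold.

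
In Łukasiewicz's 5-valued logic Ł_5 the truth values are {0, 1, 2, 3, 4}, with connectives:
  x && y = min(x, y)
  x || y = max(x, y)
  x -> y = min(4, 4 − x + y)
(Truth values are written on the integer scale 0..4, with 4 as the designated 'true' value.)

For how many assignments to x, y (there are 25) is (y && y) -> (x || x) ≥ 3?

value 4: 15 assignments (counts)
value 3: 4 assignments (counts)
value 2: 3 assignments
value 1: 2 assignments
value 0: 1 assignment
So 19 of the 25 assignments meet the threshold.

19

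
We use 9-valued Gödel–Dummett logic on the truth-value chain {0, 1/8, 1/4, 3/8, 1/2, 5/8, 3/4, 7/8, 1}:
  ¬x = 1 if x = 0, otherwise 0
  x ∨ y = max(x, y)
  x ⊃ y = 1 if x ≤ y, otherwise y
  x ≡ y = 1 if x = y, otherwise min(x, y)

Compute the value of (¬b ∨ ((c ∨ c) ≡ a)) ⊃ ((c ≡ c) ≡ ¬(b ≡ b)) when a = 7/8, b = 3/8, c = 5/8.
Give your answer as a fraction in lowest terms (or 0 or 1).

0

¬b = ¬3/8 = 0
c ∨ c = 5/8 ∨ 5/8 = 5/8
(c ∨ c) ≡ a = 5/8 ≡ 7/8 = 5/8
¬b ∨ ((c ∨ c) ≡ a) = 0 ∨ 5/8 = 5/8
c ≡ c = 5/8 ≡ 5/8 = 1
b ≡ b = 3/8 ≡ 3/8 = 1
¬(b ≡ b) = ¬1 = 0
(c ≡ c) ≡ ¬(b ≡ b) = 1 ≡ 0 = 0
(¬b ∨ ((c ∨ c) ≡ a)) ⊃ ((c ≡ c) ≡ ¬(b ≡ b)) = 5/8 ⊃ 0 = 0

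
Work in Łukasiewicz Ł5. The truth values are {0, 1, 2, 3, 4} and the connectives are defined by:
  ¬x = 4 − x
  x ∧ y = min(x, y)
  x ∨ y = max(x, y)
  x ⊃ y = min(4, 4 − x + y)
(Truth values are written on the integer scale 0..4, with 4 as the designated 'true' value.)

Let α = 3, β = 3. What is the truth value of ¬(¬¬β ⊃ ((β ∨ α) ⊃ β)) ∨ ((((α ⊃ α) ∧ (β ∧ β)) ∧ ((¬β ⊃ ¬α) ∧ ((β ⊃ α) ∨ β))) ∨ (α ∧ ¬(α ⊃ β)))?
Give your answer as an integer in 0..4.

3

¬β = ¬3 = 1
¬¬β = ¬1 = 3
β ∨ α = 3 ∨ 3 = 3
(β ∨ α) ⊃ β = 3 ⊃ 3 = 4
¬¬β ⊃ ((β ∨ α) ⊃ β) = 3 ⊃ 4 = 4
¬(¬¬β ⊃ ((β ∨ α) ⊃ β)) = ¬4 = 0
α ⊃ α = 3 ⊃ 3 = 4
β ∧ β = 3 ∧ 3 = 3
(α ⊃ α) ∧ (β ∧ β) = 4 ∧ 3 = 3
¬β = ¬3 = 1
¬α = ¬3 = 1
¬β ⊃ ¬α = 1 ⊃ 1 = 4
β ⊃ α = 3 ⊃ 3 = 4
(β ⊃ α) ∨ β = 4 ∨ 3 = 4
(¬β ⊃ ¬α) ∧ ((β ⊃ α) ∨ β) = 4 ∧ 4 = 4
((α ⊃ α) ∧ (β ∧ β)) ∧ ((¬β ⊃ ¬α) ∧ ((β ⊃ α) ∨ β)) = 3 ∧ 4 = 3
α ⊃ β = 3 ⊃ 3 = 4
¬(α ⊃ β) = ¬4 = 0
α ∧ ¬(α ⊃ β) = 3 ∧ 0 = 0
(((α ⊃ α) ∧ (β ∧ β)) ∧ ((¬β ⊃ ¬α) ∧ ((β ⊃ α) ∨ β))) ∨ (α ∧ ¬(α ⊃ β)) = 3 ∨ 0 = 3
¬(¬¬β ⊃ ((β ∨ α) ⊃ β)) ∨ ((((α ⊃ α) ∧ (β ∧ β)) ∧ ((¬β ⊃ ¬α) ∧ ((β ⊃ α) ∨ β))) ∨ (α ∧ ¬(α ⊃ β))) = 0 ∨ 3 = 3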